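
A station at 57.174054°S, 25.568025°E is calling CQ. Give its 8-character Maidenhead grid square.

Shift to the Maidenhead origin (180°W, 90°S): lon 205.56803, lat 32.82595.
Field: lon ⌊205.56803/20⌋ = 10 → K; lat ⌊32.82595/10⌋ = 3 → D.
Square: lon ⌊5.56803/2⌋ = 2; lat ⌊2.82595/1⌋ = 2.
Subsquare: lon ⌊1.56803/0.0833333⌋ = 18 → s; lat ⌊0.82595/0.0416667⌋ = 19 → t.
Extended square: lon ⌊0.06803/0.00833333⌋ = 8; lat ⌊0.03428/0.00416667⌋ = 8.

KD22st88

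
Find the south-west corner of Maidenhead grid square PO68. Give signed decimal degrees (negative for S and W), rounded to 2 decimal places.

58.00, 132.00

Field P=15, O=14: +15·20° lon, +14·10° lat → SW at lon 120°, lat 50°.
Square 6, 8: +6·2° lon, +8·1° lat → SW at lon 132°, lat 58°.
latitude 58.00, longitude 132.00.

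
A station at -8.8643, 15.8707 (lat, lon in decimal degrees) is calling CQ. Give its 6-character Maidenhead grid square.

JI71wd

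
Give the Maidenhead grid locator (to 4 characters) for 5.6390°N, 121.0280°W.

CJ95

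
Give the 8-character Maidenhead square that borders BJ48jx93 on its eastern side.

BJ48kx03

Longitude extended square 9; +1 → 10, wraps to 0, carry into subsquare.
Longitude subsquare j = 9; +1 → 10 = k.
The latitude characters are unchanged.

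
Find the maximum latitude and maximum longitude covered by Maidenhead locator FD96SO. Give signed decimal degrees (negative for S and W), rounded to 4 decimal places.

Field F=5, D=3: +5·20° lon, +3·10° lat → SW at lon -80°, lat -60°.
Square 9, 6: +9·2° lon, +6·1° lat → SW at lon -62°, lat -54°.
Subsquare s=18, o=14: +18·0.0833333° lon, +14·0.0416667° lat → SW at lon -60.5°, lat -53.4167°.
Cell spans 0.0833333° lon × 0.0416667° lat. NE corner is SW corner plus one full cell.
latitude -53.3750, longitude -60.4167.

-53.3750, -60.4167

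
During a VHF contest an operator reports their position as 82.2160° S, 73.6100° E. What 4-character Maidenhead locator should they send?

Offset from 180°W / 90°S: lon 253.61°, lat 7.78°.
Field (20°×10°, letters A–R): 253.61/20 → 12 → M, 7.78/10 → 0 → A; chars MA.
Square (2°×1°, digits 0–9): 13.61/2 → 6, 7.78/1 → 7; chars 67.

MA67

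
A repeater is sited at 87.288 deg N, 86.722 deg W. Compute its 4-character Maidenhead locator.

Offset from 180°W / 90°S: lon 93.28°, lat 177.29°.
Field: 93.28/20 → 4 → E, 177.29/10 → 17 → R; chars ER.
Square: 13.28/2 → 6, 7.29/1 → 7; chars 67.

ER67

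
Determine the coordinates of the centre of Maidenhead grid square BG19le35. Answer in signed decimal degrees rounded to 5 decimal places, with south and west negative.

-20.81042, -157.05417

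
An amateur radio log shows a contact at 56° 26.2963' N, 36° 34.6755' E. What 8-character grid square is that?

KO86gk95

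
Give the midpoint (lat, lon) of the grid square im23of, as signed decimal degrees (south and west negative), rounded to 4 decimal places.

33.2292, -14.7917

Field I=8, M=12: +8·20° lon, +12·10° lat → SW at lon -20°, lat 30°.
Square 2, 3: +2·2° lon, +3·1° lat → SW at lon -16°, lat 33°.
Subsquare o=14, f=5: +14·0.0833333° lon, +5·0.0416667° lat → SW at lon -14.8333°, lat 33.2083°.
Cell spans 0.0833333° lon × 0.0416667° lat. Centre is SW corner plus half of each.
latitude 33.2292, longitude -14.7917.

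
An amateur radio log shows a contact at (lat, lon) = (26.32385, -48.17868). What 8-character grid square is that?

GL56vh87

Offset from 180°W / 90°S: lon 131.82132°, lat 116.32385°.
Field: 131.82132/20 → 6 → G, 116.32385/10 → 11 → L; chars GL.
Square: 11.82132/2 → 5, 6.32385/1 → 6; chars 56.
Subsquare: 1.82132/0.0833333 → 21 → v, 0.32385/0.0416667 → 7 → h; chars vh.
Extended square: 0.07132/0.00833333 → 8, 0.03218/0.00416667 → 7; chars 87.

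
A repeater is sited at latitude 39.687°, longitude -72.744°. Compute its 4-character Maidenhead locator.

FM39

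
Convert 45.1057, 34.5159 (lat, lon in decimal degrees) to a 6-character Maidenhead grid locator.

KN75gc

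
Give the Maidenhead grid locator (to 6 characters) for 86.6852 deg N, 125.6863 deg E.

PR26uq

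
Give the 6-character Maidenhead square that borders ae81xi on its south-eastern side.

Longitude subsquare x = 23; +1 → 24, wraps to 0 = a, carry into square.
Longitude square 8; +1 → 9.
Latitude subsquare i = 8; −1 → 7 = h.

AE91ah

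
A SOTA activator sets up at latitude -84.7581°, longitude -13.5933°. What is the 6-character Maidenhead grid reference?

IA35ef

Add 180° to longitude and 90° to latitude: 166.4067, 5.2419.
Field: lon ⌊166.4067/20⌋ = 8 → I; lat ⌊5.2419/10⌋ = 0 → A.
Square: lon ⌊6.4067/2⌋ = 3; lat ⌊5.2419/1⌋ = 5.
Subsquare: lon ⌊0.4067/0.0833333⌋ = 4 → e; lat ⌊0.2419/0.0416667⌋ = 5 → f.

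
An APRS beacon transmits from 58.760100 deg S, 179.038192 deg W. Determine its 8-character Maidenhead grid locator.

AD01lf57

Offset from 180°W / 90°S: lon 0.96181°, lat 31.23990°.
Field: 0.96181/20 → 0 → A, 31.23990/10 → 3 → D; chars AD.
Square: 0.96181/2 → 0, 1.23990/1 → 1; chars 01.
Subsquare: 0.96181/0.0833333 → 11 → l, 0.23990/0.0416667 → 5 → f; chars lf.
Extended square: 0.04514/0.00833333 → 5, 0.03157/0.00416667 → 7; chars 57.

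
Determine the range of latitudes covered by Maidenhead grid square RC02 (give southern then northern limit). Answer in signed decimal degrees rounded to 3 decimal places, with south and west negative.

Field R=17, C=2: +17·20° lon, +2·10° lat → SW at lon 160°, lat -70°.
Square 0, 2: +0·2° lon, +2·1° lat → SW at lon 160°, lat -68°.
Cell spans 2° lon × 1° lat.
south -68.000, north -67.000.

-68.000, -67.000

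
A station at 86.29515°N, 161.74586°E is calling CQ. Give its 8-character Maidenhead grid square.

RR06uh90

Offset from 180°W / 90°S: lon 341.74586°, lat 176.29515°.
Field (20°×10°, letters A–R): 341.74586/20 → 17 → R, 176.29515/10 → 17 → R; chars RR.
Square (2°×1°, digits 0–9): 1.74586/2 → 0, 6.29515/1 → 6; chars 06.
Subsquare (5′×2.5′, letters a–x): 1.74586/0.0833333 → 20 → u, 0.29515/0.0416667 → 7 → h; chars uh.
Extended square (30″×15″, digits 0–9): 0.07919/0.00833333 → 9, 0.00348/0.00416667 → 0; chars 90.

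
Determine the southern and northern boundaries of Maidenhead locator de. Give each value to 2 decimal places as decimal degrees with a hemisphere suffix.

50.00° S, 40.00° S

Field D=3, E=4: +3·20° lon, +4·10° lat → SW at lon -120°, lat -50°.
Cell spans 20° lon × 10° lat.
south 50.00° S, north 40.00° S.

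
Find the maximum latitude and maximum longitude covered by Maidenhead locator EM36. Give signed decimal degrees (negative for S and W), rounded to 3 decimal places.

Field E=4, M=12: +4·20° lon, +12·10° lat → SW at lon -100°, lat 30°.
Square 3, 6: +3·2° lon, +6·1° lat → SW at lon -94°, lat 36°.
Cell spans 2° lon × 1° lat. NE corner is SW corner plus one full cell.
latitude 37.000, longitude -92.000.

37.000, -92.000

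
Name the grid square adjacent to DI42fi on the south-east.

DI42gh

Longitude subsquare f = 5; +1 → 6 = g.
Latitude subsquare i = 8; −1 → 7 = h.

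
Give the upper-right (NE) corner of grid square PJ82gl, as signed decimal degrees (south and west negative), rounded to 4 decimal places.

2.5000, 136.5833

Field P=15, J=9: +15·20° lon, +9·10° lat → SW at lon 120°, lat 0°.
Square 8, 2: +8·2° lon, +2·1° lat → SW at lon 136°, lat 2°.
Subsquare g=6, l=11: +6·0.0833333° lon, +11·0.0416667° lat → SW at lon 136.5°, lat 2.45833°.
Cell spans 0.0833333° lon × 0.0416667° lat. NE corner is SW corner plus one full cell.
latitude 2.5000, longitude 136.5833.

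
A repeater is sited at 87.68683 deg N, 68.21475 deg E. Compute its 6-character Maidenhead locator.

MR47cq

Add 180° to longitude and 90° to latitude: 248.2147, 177.6868.
Field (20°×10°, letters A–R): 248.2147/20 → 12 → M, 177.6868/10 → 17 → R; chars MR.
Square (2°×1°, digits 0–9): 8.2147/2 → 4, 7.6868/1 → 7; chars 47.
Subsquare (5′×2.5′, letters a–x): 0.2147/0.0833333 → 2 → c, 0.6868/0.0416667 → 16 → q; chars cq.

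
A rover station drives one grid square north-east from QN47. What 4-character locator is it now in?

Longitude square 4; +1 → 5.
Latitude square 7; +1 → 8.

QN58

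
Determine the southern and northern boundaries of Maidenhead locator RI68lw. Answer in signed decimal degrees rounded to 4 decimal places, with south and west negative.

Field R=17, I=8: +17·20° lon, +8·10° lat → SW at lon 160°, lat -10°.
Square 6, 8: +6·2° lon, +8·1° lat → SW at lon 172°, lat -2°.
Subsquare l=11, w=22: +11·0.0833333° lon, +22·0.0416667° lat → SW at lon 172.917°, lat -1.08333°.
Cell spans 0.0833333° lon × 0.0416667° lat.
south -1.0833, north -1.0417.

-1.0833, -1.0417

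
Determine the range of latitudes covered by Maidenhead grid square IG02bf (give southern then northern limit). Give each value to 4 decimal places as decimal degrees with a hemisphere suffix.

27.7917° S, 27.7500° S

Field I=8, G=6: +8·20° lon, +6·10° lat → SW at lon -20°, lat -30°.
Square 0, 2: +0·2° lon, +2·1° lat → SW at lon -20°, lat -28°.
Subsquare b=1, f=5: +1·0.0833333° lon, +5·0.0416667° lat → SW at lon -19.9167°, lat -27.7917°.
Cell spans 0.0833333° lon × 0.0416667° lat.
south 27.7917° S, north 27.7500° S.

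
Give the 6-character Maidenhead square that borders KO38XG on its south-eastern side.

KO48af

Longitude subsquare x = 23; +1 → 24, wraps to 0 = a, carry into square.
Longitude square 3; +1 → 4.
Latitude subsquare g = 6; −1 → 5 = f.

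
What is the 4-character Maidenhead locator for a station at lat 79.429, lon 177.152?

RQ89

Offset from 180°W / 90°S: lon 357.15°, lat 169.43°.
Field (20°×10°, letters A–R): lon ⌊357.15/20⌋ = 17 → R; lat ⌊169.43/10⌋ = 16 → Q.
Square (2°×1°, digits 0–9): lon ⌊17.15/2⌋ = 8; lat ⌊9.43/1⌋ = 9.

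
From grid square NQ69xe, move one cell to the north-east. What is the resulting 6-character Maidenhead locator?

NQ79af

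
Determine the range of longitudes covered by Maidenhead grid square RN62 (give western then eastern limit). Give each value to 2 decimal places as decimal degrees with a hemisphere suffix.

Field R=17, N=13: +17·20° lon, +13·10° lat → SW at lon 160°, lat 40°.
Square 6, 2: +6·2° lon, +2·1° lat → SW at lon 172°, lat 42°.
Cell spans 2° lon × 1° lat.
west 172.00° E, east 174.00° E.

172.00° E, 174.00° E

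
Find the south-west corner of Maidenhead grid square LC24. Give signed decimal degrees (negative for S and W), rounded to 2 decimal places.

Field L=11, C=2: +11·20° lon, +2·10° lat → SW at lon 40°, lat -70°.
Square 2, 4: +2·2° lon, +4·1° lat → SW at lon 44°, lat -66°.
latitude -66.00, longitude 44.00.

-66.00, 44.00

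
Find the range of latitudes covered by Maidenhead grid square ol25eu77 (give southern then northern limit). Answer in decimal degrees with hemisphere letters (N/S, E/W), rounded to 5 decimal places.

25.86250° N, 25.86667° N

Field O=14, L=11: +14·20° lon, +11·10° lat → SW at lon 100°, lat 20°.
Square 2, 5: +2·2° lon, +5·1° lat → SW at lon 104°, lat 25°.
Subsquare e=4, u=20: +4·0.0833333° lon, +20·0.0416667° lat → SW at lon 104.333°, lat 25.8333°.
Extended square 7, 7: +7·0.00833333° lon, +7·0.00416667° lat → SW at lon 104.392°, lat 25.8625°.
Cell spans 0.00833333° lon × 0.00416667° lat.
south 25.86250° N, north 25.86667° N.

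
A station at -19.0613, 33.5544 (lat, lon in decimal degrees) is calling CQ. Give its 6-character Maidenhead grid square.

KH60sw

Shift to the Maidenhead origin (180°W, 90°S): lon 213.5544, lat 70.9387.
Field (20°×10°, letters A–R): 213.5544/20 → 10 → K, 70.9387/10 → 7 → H; chars KH.
Square (2°×1°, digits 0–9): 13.5544/2 → 6, 0.9387/1 → 0; chars 60.
Subsquare (5′×2.5′, letters a–x): 1.5544/0.0833333 → 18 → s, 0.9387/0.0416667 → 22 → w; chars sw.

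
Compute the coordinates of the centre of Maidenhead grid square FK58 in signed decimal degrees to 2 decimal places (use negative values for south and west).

18.50, -69.00

Field F=5, K=10: +5·20° lon, +10·10° lat → SW at lon -80°, lat 10°.
Square 5, 8: +5·2° lon, +8·1° lat → SW at lon -70°, lat 18°.
Cell spans 2° lon × 1° lat. Centre is SW corner plus half of each.
latitude 18.50, longitude -69.00.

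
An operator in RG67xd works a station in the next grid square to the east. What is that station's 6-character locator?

RG77ad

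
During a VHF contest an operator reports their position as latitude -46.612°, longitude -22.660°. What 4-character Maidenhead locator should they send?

HE83

Add 180° to longitude and 90° to latitude: 157.34, 43.39.
Field: 157.34/20 → 7 → H, 43.39/10 → 4 → E; chars HE.
Square: 17.34/2 → 8, 3.39/1 → 3; chars 83.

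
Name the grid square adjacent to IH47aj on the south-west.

Longitude subsquare a = 0; −1 → -1, wraps to 23 = x, carry into square.
Longitude square 4; −1 → 3.
Latitude subsquare j = 9; −1 → 8 = i.

IH37xi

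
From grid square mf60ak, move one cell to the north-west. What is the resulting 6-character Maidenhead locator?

MF50xl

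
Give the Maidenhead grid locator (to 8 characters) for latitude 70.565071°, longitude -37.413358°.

HQ10hn05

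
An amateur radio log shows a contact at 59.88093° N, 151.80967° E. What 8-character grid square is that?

QO59vv71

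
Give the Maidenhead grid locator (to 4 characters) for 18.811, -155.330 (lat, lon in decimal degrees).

Add 180° to longitude and 90° to latitude: 24.67, 108.81.
Field: 24.67/20 → 1 → B, 108.81/10 → 10 → K; chars BK.
Square: 4.67/2 → 2, 8.81/1 → 8; chars 28.

BK28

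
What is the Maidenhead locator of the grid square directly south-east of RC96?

Longitude square 9; +1 → 10, wraps to 0, carry into field.
Longitude field R = 17; +1 → 18, wraps to 0 = A, wrapping around the antimeridian.
Latitude square 6; −1 → 5.

AC05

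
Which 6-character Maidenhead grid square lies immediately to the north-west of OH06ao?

Longitude subsquare a = 0; −1 → -1, wraps to 23 = x, carry into square.
Longitude square 0; −1 → -1, wraps to 9, carry into field.
Longitude field O = 14; −1 → 13 = N.
Latitude subsquare o = 14; +1 → 15 = p.

NH96xp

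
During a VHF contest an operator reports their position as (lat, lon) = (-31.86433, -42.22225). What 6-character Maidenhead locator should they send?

Shift to the Maidenhead origin (180°W, 90°S): lon 137.7777, lat 58.1357.
Field (20°×10°, letters A–R): lon ⌊137.7777/20⌋ = 6 → G; lat ⌊58.1357/10⌋ = 5 → F.
Square (2°×1°, digits 0–9): lon ⌊17.7777/2⌋ = 8; lat ⌊8.1357/1⌋ = 8.
Subsquare (5′×2.5′, letters a–x): lon ⌊1.7777/0.0833333⌋ = 21 → v; lat ⌊0.1357/0.0416667⌋ = 3 → d.

GF88vd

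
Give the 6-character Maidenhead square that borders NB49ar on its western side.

NB39xr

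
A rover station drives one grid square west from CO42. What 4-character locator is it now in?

Longitude square 4; −1 → 3.
The latitude characters are unchanged.

CO32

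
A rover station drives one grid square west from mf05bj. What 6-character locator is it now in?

MF05aj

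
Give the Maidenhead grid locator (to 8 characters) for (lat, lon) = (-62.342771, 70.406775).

MC57ep87

Add 180° to longitude and 90° to latitude: 250.40677, 27.65723.
Field: lon ⌊250.40677/20⌋ = 12 → M; lat ⌊27.65723/10⌋ = 2 → C.
Square: lon ⌊10.40677/2⌋ = 5; lat ⌊7.65723/1⌋ = 7.
Subsquare: lon ⌊0.40677/0.0833333⌋ = 4 → e; lat ⌊0.65723/0.0416667⌋ = 15 → p.
Extended square: lon ⌊0.07344/0.00833333⌋ = 8; lat ⌊0.03223/0.00416667⌋ = 7.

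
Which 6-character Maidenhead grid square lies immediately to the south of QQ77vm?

Latitude subsquare m = 12; −1 → 11 = l.
The longitude characters are unchanged.

QQ77vl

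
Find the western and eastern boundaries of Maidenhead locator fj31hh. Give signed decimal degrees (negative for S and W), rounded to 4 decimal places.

Field F=5, J=9: +5·20° lon, +9·10° lat → SW at lon -80°, lat 0°.
Square 3, 1: +3·2° lon, +1·1° lat → SW at lon -74°, lat 1°.
Subsquare h=7, h=7: +7·0.0833333° lon, +7·0.0416667° lat → SW at lon -73.4167°, lat 1.29167°.
Cell spans 0.0833333° lon × 0.0416667° lat.
west -73.4167, east -73.3333.

-73.4167, -73.3333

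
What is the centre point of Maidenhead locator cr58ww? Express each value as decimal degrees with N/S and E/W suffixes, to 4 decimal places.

88.9375° N, 128.1250° W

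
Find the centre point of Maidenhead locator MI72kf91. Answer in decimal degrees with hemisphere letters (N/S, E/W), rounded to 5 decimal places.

7.78542° S, 74.91250° E

Field M=12, I=8: +12·20° lon, +8·10° lat → SW at lon 60°, lat -10°.
Square 7, 2: +7·2° lon, +2·1° lat → SW at lon 74°, lat -8°.
Subsquare k=10, f=5: +10·0.0833333° lon, +5·0.0416667° lat → SW at lon 74.8333°, lat -7.79167°.
Extended square 9, 1: +9·0.00833333° lon, +1·0.00416667° lat → SW at lon 74.9083°, lat -7.7875°.
Cell spans 0.00833333° lon × 0.00416667° lat. Centre is SW corner plus half of each.
latitude 7.78542° S, longitude 74.91250° E.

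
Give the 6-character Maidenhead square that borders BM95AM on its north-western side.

BM85xn

Longitude subsquare a = 0; −1 → -1, wraps to 23 = x, carry into square.
Longitude square 9; −1 → 8.
Latitude subsquare m = 12; +1 → 13 = n.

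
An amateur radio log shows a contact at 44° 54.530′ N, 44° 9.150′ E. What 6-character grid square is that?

LN24bv

Add 180° to longitude and 90° to latitude: 224.1525, 134.9088.
Field: 224.1525/20 → 11 → L, 134.9088/10 → 13 → N; chars LN.
Square: 4.1525/2 → 2, 4.9088/1 → 4; chars 24.
Subsquare: 0.1525/0.0833333 → 1 → b, 0.9088/0.0416667 → 21 → v; chars bv.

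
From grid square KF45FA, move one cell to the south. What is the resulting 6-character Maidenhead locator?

Latitude subsquare a = 0; −1 → -1, wraps to 23 = x, carry into square.
Latitude square 5; −1 → 4.
The longitude characters are unchanged.

KF44fx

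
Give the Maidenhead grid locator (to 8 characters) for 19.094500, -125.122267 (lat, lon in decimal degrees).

CK79kc52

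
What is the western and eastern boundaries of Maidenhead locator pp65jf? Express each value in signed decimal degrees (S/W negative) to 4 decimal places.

132.7500, 132.8333

Field P=15, P=15: +15·20° lon, +15·10° lat → SW at lon 120°, lat 60°.
Square 6, 5: +6·2° lon, +5·1° lat → SW at lon 132°, lat 65°.
Subsquare j=9, f=5: +9·0.0833333° lon, +5·0.0416667° lat → SW at lon 132.75°, lat 65.2083°.
Cell spans 0.0833333° lon × 0.0416667° lat.
west 132.7500, east 132.8333.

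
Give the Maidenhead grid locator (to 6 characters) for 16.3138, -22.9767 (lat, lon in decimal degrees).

HK86mh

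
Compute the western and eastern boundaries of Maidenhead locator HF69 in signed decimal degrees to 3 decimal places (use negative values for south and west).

-28.000, -26.000

Field H=7, F=5: +7·20° lon, +5·10° lat → SW at lon -40°, lat -40°.
Square 6, 9: +6·2° lon, +9·1° lat → SW at lon -28°, lat -31°.
Cell spans 2° lon × 1° lat.
west -28.000, east -26.000.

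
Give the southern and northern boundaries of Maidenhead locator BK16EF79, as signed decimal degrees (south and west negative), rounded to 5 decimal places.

16.24583, 16.25000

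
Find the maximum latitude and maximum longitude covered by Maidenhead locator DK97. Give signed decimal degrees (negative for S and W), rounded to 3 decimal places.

18.000, -100.000

Field D=3, K=10: +3·20° lon, +10·10° lat → SW at lon -120°, lat 10°.
Square 9, 7: +9·2° lon, +7·1° lat → SW at lon -102°, lat 17°.
Cell spans 2° lon × 1° lat. NE corner is SW corner plus one full cell.
latitude 18.000, longitude -100.000.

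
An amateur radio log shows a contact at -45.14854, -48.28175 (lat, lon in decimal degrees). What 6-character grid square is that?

GE54uu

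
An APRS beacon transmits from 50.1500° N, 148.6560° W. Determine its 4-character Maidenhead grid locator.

BO50

Add 180° to longitude and 90° to latitude: 31.34, 140.15.
Field: lon ⌊31.34/20⌋ = 1 → B; lat ⌊140.15/10⌋ = 14 → O.
Square: lon ⌊11.34/2⌋ = 5; lat ⌊0.15/1⌋ = 0.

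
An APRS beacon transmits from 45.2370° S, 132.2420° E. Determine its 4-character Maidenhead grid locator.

PE64

Add 180° to longitude and 90° to latitude: 312.24, 44.76.
Field (20°×10°, letters A–R): 312.24/20 → 15 → P, 44.76/10 → 4 → E; chars PE.
Square (2°×1°, digits 0–9): 12.24/2 → 6, 4.76/1 → 4; chars 64.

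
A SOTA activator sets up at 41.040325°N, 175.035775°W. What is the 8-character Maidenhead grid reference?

AN21la59

Add 180° to longitude and 90° to latitude: 4.96422, 131.04032.
Field (20°×10°, letters A–R): 4.96422/20 → 0 → A, 131.04032/10 → 13 → N; chars AN.
Square (2°×1°, digits 0–9): 4.96422/2 → 2, 1.04032/1 → 1; chars 21.
Subsquare (5′×2.5′, letters a–x): 0.96422/0.0833333 → 11 → l, 0.04032/0.0416667 → 0 → a; chars la.
Extended square (30″×15″, digits 0–9): 0.04756/0.00833333 → 5, 0.04032/0.00416667 → 9; chars 59.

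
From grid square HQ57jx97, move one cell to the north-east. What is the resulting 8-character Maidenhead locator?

HQ57kx08

Longitude extended square 9; +1 → 10, wraps to 0, carry into subsquare.
Longitude subsquare j = 9; +1 → 10 = k.
Latitude extended square 7; +1 → 8.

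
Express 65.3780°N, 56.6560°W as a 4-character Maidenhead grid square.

Add 180° to longitude and 90° to latitude: 123.34, 155.38.
Field (20°×10°, letters A–R): lon ⌊123.34/20⌋ = 6 → G; lat ⌊155.38/10⌋ = 15 → P.
Square (2°×1°, digits 0–9): lon ⌊3.34/2⌋ = 1; lat ⌊5.38/1⌋ = 5.

GP15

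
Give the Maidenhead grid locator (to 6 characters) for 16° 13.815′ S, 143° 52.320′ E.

QH13ws

Add 180° to longitude and 90° to latitude: 323.8720, 73.7698.
Field: 323.8720/20 → 16 → Q, 73.7698/10 → 7 → H; chars QH.
Square: 3.8720/2 → 1, 3.7698/1 → 3; chars 13.
Subsquare: 1.8720/0.0833333 → 22 → w, 0.7698/0.0416667 → 18 → s; chars ws.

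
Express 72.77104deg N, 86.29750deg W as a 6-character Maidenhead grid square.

EQ62us

Add 180° to longitude and 90° to latitude: 93.7025, 162.7710.
Field: 93.7025/20 → 4 → E, 162.7710/10 → 16 → Q; chars EQ.
Square: 13.7025/2 → 6, 2.7710/1 → 2; chars 62.
Subsquare: 1.7025/0.0833333 → 20 → u, 0.7710/0.0416667 → 18 → s; chars us.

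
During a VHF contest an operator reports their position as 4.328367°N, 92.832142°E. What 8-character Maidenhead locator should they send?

NJ64jh98

Offset from 180°W / 90°S: lon 272.83214°, lat 94.32837°.
Field (20°×10°, letters A–R): lon ⌊272.83214/20⌋ = 13 → N; lat ⌊94.32837/10⌋ = 9 → J.
Square (2°×1°, digits 0–9): lon ⌊12.83214/2⌋ = 6; lat ⌊4.32837/1⌋ = 4.
Subsquare (5′×2.5′, letters a–x): lon ⌊0.83214/0.0833333⌋ = 9 → j; lat ⌊0.32837/0.0416667⌋ = 7 → h.
Extended square (30″×15″, digits 0–9): lon ⌊0.08214/0.00833333⌋ = 9; lat ⌊0.03670/0.00416667⌋ = 8.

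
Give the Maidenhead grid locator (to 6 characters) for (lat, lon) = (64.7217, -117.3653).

Add 180° to longitude and 90° to latitude: 62.6347, 154.7217.
Field (20°×10°, letters A–R): lon ⌊62.6347/20⌋ = 3 → D; lat ⌊154.7217/10⌋ = 15 → P.
Square (2°×1°, digits 0–9): lon ⌊2.6347/2⌋ = 1; lat ⌊4.7217/1⌋ = 4.
Subsquare (5′×2.5′, letters a–x): lon ⌊0.6347/0.0833333⌋ = 7 → h; lat ⌊0.7217/0.0416667⌋ = 17 → r.

DP14hr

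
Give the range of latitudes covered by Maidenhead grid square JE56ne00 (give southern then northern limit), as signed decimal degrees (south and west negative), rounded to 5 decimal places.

Field J=9, E=4: +9·20° lon, +4·10° lat → SW at lon 0°, lat -50°.
Square 5, 6: +5·2° lon, +6·1° lat → SW at lon 10°, lat -44°.
Subsquare n=13, e=4: +13·0.0833333° lon, +4·0.0416667° lat → SW at lon 11.0833°, lat -43.8333°.
Extended square 0, 0: +0·0.00833333° lon, +0·0.00416667° lat → SW at lon 11.0833°, lat -43.8333°.
Cell spans 0.00833333° lon × 0.00416667° lat.
south -43.83333, north -43.82917.

-43.83333, -43.82917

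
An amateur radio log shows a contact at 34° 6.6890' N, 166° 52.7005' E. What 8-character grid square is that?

Offset from 180°W / 90°S: lon 346.87834°, lat 124.11148°.
Field: lon ⌊346.87834/20⌋ = 17 → R; lat ⌊124.11148/10⌋ = 12 → M.
Square: lon ⌊6.87834/2⌋ = 3; lat ⌊4.11148/1⌋ = 4.
Subsquare: lon ⌊0.87834/0.0833333⌋ = 10 → k; lat ⌊0.11148/0.0416667⌋ = 2 → c.
Extended square: lon ⌊0.04501/0.00833333⌋ = 5; lat ⌊0.02815/0.00416667⌋ = 6.

RM34kc56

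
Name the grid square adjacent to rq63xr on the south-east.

Longitude subsquare x = 23; +1 → 24, wraps to 0 = a, carry into square.
Longitude square 6; +1 → 7.
Latitude subsquare r = 17; −1 → 16 = q.

RQ73aq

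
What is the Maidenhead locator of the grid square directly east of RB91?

AB01

Longitude square 9; +1 → 10, wraps to 0, carry into field.
Longitude field R = 17; +1 → 18, wraps to 0 = A, wrapping around the antimeridian.
The latitude characters are unchanged.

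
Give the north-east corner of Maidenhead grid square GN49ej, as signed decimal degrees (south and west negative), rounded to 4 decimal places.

49.4167, -51.5833

Field G=6, N=13: +6·20° lon, +13·10° lat → SW at lon -60°, lat 40°.
Square 4, 9: +4·2° lon, +9·1° lat → SW at lon -52°, lat 49°.
Subsquare e=4, j=9: +4·0.0833333° lon, +9·0.0416667° lat → SW at lon -51.6667°, lat 49.375°.
Cell spans 0.0833333° lon × 0.0416667° lat. NE corner is SW corner plus one full cell.
latitude 49.4167, longitude -51.5833.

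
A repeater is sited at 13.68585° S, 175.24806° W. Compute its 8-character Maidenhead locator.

AH26jh05

Add 180° to longitude and 90° to latitude: 4.75194, 76.31415.
Field: lon ⌊4.75194/20⌋ = 0 → A; lat ⌊76.31415/10⌋ = 7 → H.
Square: lon ⌊4.75194/2⌋ = 2; lat ⌊6.31415/1⌋ = 6.
Subsquare: lon ⌊0.75194/0.0833333⌋ = 9 → j; lat ⌊0.31415/0.0416667⌋ = 7 → h.
Extended square: lon ⌊0.00194/0.00833333⌋ = 0; lat ⌊0.02248/0.00416667⌋ = 5.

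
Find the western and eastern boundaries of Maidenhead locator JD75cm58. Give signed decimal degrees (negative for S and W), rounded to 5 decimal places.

14.20833, 14.21667

Field J=9, D=3: +9·20° lon, +3·10° lat → SW at lon 0°, lat -60°.
Square 7, 5: +7·2° lon, +5·1° lat → SW at lon 14°, lat -55°.
Subsquare c=2, m=12: +2·0.0833333° lon, +12·0.0416667° lat → SW at lon 14.1667°, lat -54.5°.
Extended square 5, 8: +5·0.00833333° lon, +8·0.00416667° lat → SW at lon 14.2083°, lat -54.4667°.
Cell spans 0.00833333° lon × 0.00416667° lat.
west 14.20833, east 14.21667.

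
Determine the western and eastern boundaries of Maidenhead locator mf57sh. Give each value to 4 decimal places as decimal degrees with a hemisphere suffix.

Field M=12, F=5: +12·20° lon, +5·10° lat → SW at lon 60°, lat -40°.
Square 5, 7: +5·2° lon, +7·1° lat → SW at lon 70°, lat -33°.
Subsquare s=18, h=7: +18·0.0833333° lon, +7·0.0416667° lat → SW at lon 71.5°, lat -32.7083°.
Cell spans 0.0833333° lon × 0.0416667° lat.
west 71.5000° E, east 71.5833° E.

71.5000° E, 71.5833° E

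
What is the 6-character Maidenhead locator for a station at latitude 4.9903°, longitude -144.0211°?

BJ74xx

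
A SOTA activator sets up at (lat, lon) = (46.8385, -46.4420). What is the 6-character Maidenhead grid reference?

Shift to the Maidenhead origin (180°W, 90°S): lon 133.5580, lat 136.8385.
Field (20°×10°, letters A–R): 133.5580/20 → 6 → G, 136.8385/10 → 13 → N; chars GN.
Square (2°×1°, digits 0–9): 13.5580/2 → 6, 6.8385/1 → 6; chars 66.
Subsquare (5′×2.5′, letters a–x): 1.5580/0.0833333 → 18 → s, 0.8385/0.0416667 → 20 → u; chars su.

GN66su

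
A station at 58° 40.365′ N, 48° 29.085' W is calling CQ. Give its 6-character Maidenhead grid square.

GO58sq

Offset from 180°W / 90°S: lon 131.5153°, lat 148.6728°.
Field: 131.5153/20 → 6 → G, 148.6728/10 → 14 → O; chars GO.
Square: 11.5153/2 → 5, 8.6728/1 → 8; chars 58.
Subsquare: 1.5153/0.0833333 → 18 → s, 0.6728/0.0416667 → 16 → q; chars sq.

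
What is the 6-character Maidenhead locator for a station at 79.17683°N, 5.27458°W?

IQ79ie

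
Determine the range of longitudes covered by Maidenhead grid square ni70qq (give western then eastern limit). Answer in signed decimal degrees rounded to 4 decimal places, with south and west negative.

Field N=13, I=8: +13·20° lon, +8·10° lat → SW at lon 80°, lat -10°.
Square 7, 0: +7·2° lon, +0·1° lat → SW at lon 94°, lat -10°.
Subsquare q=16, q=16: +16·0.0833333° lon, +16·0.0416667° lat → SW at lon 95.3333°, lat -9.33333°.
Cell spans 0.0833333° lon × 0.0416667° lat.
west 95.3333, east 95.4167.

95.3333, 95.4167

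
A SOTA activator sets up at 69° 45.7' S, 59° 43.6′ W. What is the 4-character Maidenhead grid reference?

GC00

Shift to the Maidenhead origin (180°W, 90°S): lon 120.27, lat 20.24.
Field: lon ⌊120.27/20⌋ = 6 → G; lat ⌊20.24/10⌋ = 2 → C.
Square: lon ⌊0.27/2⌋ = 0; lat ⌊0.24/1⌋ = 0.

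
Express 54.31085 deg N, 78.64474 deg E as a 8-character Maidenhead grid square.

Offset from 180°W / 90°S: lon 258.64474°, lat 144.31085°.
Field (20°×10°, letters A–R): lon ⌊258.64474/20⌋ = 12 → M; lat ⌊144.31085/10⌋ = 14 → O.
Square (2°×1°, digits 0–9): lon ⌊18.64474/2⌋ = 9; lat ⌊4.31085/1⌋ = 4.
Subsquare (5′×2.5′, letters a–x): lon ⌊0.64474/0.0833333⌋ = 7 → h; lat ⌊0.31085/0.0416667⌋ = 7 → h.
Extended square (30″×15″, digits 0–9): lon ⌊0.06141/0.00833333⌋ = 7; lat ⌊0.01918/0.00416667⌋ = 4.

MO94hh74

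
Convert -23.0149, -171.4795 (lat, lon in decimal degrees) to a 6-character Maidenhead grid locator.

AG46gx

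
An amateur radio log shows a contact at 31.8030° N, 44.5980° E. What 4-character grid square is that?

Offset from 180°W / 90°S: lon 224.60°, lat 121.80°.
Field: 224.60/20 → 11 → L, 121.80/10 → 12 → M; chars LM.
Square: 4.60/2 → 2, 1.80/1 → 1; chars 21.

LM21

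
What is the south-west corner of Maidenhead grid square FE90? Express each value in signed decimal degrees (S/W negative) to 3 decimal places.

-50.000, -62.000

Field F=5, E=4: +5·20° lon, +4·10° lat → SW at lon -80°, lat -50°.
Square 9, 0: +9·2° lon, +0·1° lat → SW at lon -62°, lat -50°.
latitude -50.000, longitude -62.000.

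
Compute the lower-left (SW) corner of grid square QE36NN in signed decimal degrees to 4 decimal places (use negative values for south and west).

-43.4583, 147.0833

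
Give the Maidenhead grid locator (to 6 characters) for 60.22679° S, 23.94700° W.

HC89as

Offset from 180°W / 90°S: lon 156.0530°, lat 29.7732°.
Field: lon ⌊156.0530/20⌋ = 7 → H; lat ⌊29.7732/10⌋ = 2 → C.
Square: lon ⌊16.0530/2⌋ = 8; lat ⌊9.7732/1⌋ = 9.
Subsquare: lon ⌊0.0530/0.0833333⌋ = 0 → a; lat ⌊0.7732/0.0416667⌋ = 18 → s.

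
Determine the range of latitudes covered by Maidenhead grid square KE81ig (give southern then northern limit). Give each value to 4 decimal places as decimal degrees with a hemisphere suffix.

Field K=10, E=4: +10·20° lon, +4·10° lat → SW at lon 20°, lat -50°.
Square 8, 1: +8·2° lon, +1·1° lat → SW at lon 36°, lat -49°.
Subsquare i=8, g=6: +8·0.0833333° lon, +6·0.0416667° lat → SW at lon 36.6667°, lat -48.75°.
Cell spans 0.0833333° lon × 0.0416667° lat.
south 48.7500° S, north 48.7083° S.

48.7500° S, 48.7083° S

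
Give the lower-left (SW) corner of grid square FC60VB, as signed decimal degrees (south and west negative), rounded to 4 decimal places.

-69.9583, -66.2500

Field F=5, C=2: +5·20° lon, +2·10° lat → SW at lon -80°, lat -70°.
Square 6, 0: +6·2° lon, +0·1° lat → SW at lon -68°, lat -70°.
Subsquare v=21, b=1: +21·0.0833333° lon, +1·0.0416667° lat → SW at lon -66.25°, lat -69.9583°.
latitude -69.9583, longitude -66.2500.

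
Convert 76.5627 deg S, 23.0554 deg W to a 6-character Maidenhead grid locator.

Offset from 180°W / 90°S: lon 156.9446°, lat 13.4373°.
Field: lon ⌊156.9446/20⌋ = 7 → H; lat ⌊13.4373/10⌋ = 1 → B.
Square: lon ⌊16.9446/2⌋ = 8; lat ⌊3.4373/1⌋ = 3.
Subsquare: lon ⌊0.9446/0.0833333⌋ = 11 → l; lat ⌊0.4373/0.0416667⌋ = 10 → k.

HB83lk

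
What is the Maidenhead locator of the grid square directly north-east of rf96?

AF07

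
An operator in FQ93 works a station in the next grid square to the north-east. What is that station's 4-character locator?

GQ04

Longitude square 9; +1 → 10, wraps to 0, carry into field.
Longitude field F = 5; +1 → 6 = G.
Latitude square 3; +1 → 4.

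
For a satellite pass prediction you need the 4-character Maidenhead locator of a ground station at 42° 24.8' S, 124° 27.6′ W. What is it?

CE77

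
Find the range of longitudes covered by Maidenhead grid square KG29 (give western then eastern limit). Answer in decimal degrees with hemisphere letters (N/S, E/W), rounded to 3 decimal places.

Field K=10, G=6: +10·20° lon, +6·10° lat → SW at lon 20°, lat -30°.
Square 2, 9: +2·2° lon, +9·1° lat → SW at lon 24°, lat -21°.
Cell spans 2° lon × 1° lat.
west 24.000° E, east 26.000° E.

24.000° E, 26.000° E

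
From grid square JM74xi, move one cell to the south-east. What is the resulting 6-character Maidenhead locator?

JM84ah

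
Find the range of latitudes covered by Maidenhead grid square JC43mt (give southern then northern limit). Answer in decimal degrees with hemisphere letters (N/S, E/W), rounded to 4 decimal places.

66.2083° S, 66.1667° S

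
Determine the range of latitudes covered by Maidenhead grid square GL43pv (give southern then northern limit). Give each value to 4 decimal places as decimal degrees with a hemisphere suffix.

Field G=6, L=11: +6·20° lon, +11·10° lat → SW at lon -60°, lat 20°.
Square 4, 3: +4·2° lon, +3·1° lat → SW at lon -52°, lat 23°.
Subsquare p=15, v=21: +15·0.0833333° lon, +21·0.0416667° lat → SW at lon -50.75°, lat 23.875°.
Cell spans 0.0833333° lon × 0.0416667° lat.
south 23.8750° N, north 23.9167° N.

23.8750° N, 23.9167° N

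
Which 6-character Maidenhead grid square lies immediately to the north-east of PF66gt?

Longitude subsquare g = 6; +1 → 7 = h.
Latitude subsquare t = 19; +1 → 20 = u.

PF66hu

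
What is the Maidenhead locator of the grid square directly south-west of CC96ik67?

Longitude extended square 6; −1 → 5.
Latitude extended square 7; −1 → 6.

CC96ik56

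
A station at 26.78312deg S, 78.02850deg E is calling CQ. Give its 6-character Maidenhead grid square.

MG93af

Add 180° to longitude and 90° to latitude: 258.0285, 63.2169.
Field: 258.0285/20 → 12 → M, 63.2169/10 → 6 → G; chars MG.
Square: 18.0285/2 → 9, 3.2169/1 → 3; chars 93.
Subsquare: 0.0285/0.0833333 → 0 → a, 0.2169/0.0416667 → 5 → f; chars af.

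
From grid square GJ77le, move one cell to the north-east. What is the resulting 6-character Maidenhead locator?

GJ77mf

Longitude subsquare l = 11; +1 → 12 = m.
Latitude subsquare e = 4; +1 → 5 = f.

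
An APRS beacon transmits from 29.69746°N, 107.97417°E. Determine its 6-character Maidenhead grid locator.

OL39xq

Shift to the Maidenhead origin (180°W, 90°S): lon 287.9742, lat 119.6975.
Field: 287.9742/20 → 14 → O, 119.6975/10 → 11 → L; chars OL.
Square: 7.9742/2 → 3, 9.6975/1 → 9; chars 39.
Subsquare: 1.9742/0.0833333 → 23 → x, 0.6975/0.0416667 → 16 → q; chars xq.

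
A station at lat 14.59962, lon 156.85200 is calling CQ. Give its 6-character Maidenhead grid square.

QK84ko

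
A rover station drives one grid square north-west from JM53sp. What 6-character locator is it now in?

JM53rq

Longitude subsquare s = 18; −1 → 17 = r.
Latitude subsquare p = 15; +1 → 16 = q.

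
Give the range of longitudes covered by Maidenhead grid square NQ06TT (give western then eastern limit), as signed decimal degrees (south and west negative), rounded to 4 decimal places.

81.5833, 81.6667

Field N=13, Q=16: +13·20° lon, +16·10° lat → SW at lon 80°, lat 70°.
Square 0, 6: +0·2° lon, +6·1° lat → SW at lon 80°, lat 76°.
Subsquare t=19, t=19: +19·0.0833333° lon, +19·0.0416667° lat → SW at lon 81.5833°, lat 76.7917°.
Cell spans 0.0833333° lon × 0.0416667° lat.
west 81.5833, east 81.6667.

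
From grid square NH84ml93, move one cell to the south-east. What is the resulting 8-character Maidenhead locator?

Longitude extended square 9; +1 → 10, wraps to 0, carry into subsquare.
Longitude subsquare m = 12; +1 → 13 = n.
Latitude extended square 3; −1 → 2.

NH84nl02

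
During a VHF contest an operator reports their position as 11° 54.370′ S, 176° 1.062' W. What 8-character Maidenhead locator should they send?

AH18xc72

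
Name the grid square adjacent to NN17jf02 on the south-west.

Longitude extended square 0; −1 → -1, wraps to 9, carry into subsquare.
Longitude subsquare j = 9; −1 → 8 = i.
Latitude extended square 2; −1 → 1.

NN17if91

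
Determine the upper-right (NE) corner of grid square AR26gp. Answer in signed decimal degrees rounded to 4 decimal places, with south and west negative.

Field A=0, R=17: +0·20° lon, +17·10° lat → SW at lon -180°, lat 80°.
Square 2, 6: +2·2° lon, +6·1° lat → SW at lon -176°, lat 86°.
Subsquare g=6, p=15: +6·0.0833333° lon, +15·0.0416667° lat → SW at lon -175.5°, lat 86.625°.
Cell spans 0.0833333° lon × 0.0416667° lat. NE corner is SW corner plus one full cell.
latitude 86.6667, longitude -175.4167.

86.6667, -175.4167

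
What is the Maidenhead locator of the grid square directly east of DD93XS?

ED03as

Longitude subsquare x = 23; +1 → 24, wraps to 0 = a, carry into square.
Longitude square 9; +1 → 10, wraps to 0, carry into field.
Longitude field D = 3; +1 → 4 = E.
The latitude characters are unchanged.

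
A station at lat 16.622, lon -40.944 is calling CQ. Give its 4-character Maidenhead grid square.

Offset from 180°W / 90°S: lon 139.06°, lat 106.62°.
Field (20°×10°, letters A–R): 139.06/20 → 6 → G, 106.62/10 → 10 → K; chars GK.
Square (2°×1°, digits 0–9): 19.06/2 → 9, 6.62/1 → 6; chars 96.

GK96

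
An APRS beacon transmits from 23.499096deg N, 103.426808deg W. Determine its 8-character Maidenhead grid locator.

DL83gl89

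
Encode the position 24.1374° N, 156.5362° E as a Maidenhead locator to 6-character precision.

QL84gd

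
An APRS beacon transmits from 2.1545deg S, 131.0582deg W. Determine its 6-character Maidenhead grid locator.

Shift to the Maidenhead origin (180°W, 90°S): lon 48.9418, lat 87.8455.
Field (20°×10°, letters A–R): 48.9418/20 → 2 → C, 87.8455/10 → 8 → I; chars CI.
Square (2°×1°, digits 0–9): 8.9418/2 → 4, 7.8455/1 → 7; chars 47.
Subsquare (5′×2.5′, letters a–x): 0.9418/0.0833333 → 11 → l, 0.8455/0.0416667 → 20 → u; chars lu.

CI47lu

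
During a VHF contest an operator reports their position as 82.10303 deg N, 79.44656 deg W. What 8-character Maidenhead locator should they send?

Add 180° to longitude and 90° to latitude: 100.55344, 172.10303.
Field: 100.55344/20 → 5 → F, 172.10303/10 → 17 → R; chars FR.
Square: 0.55344/2 → 0, 2.10303/1 → 2; chars 02.
Subsquare: 0.55344/0.0833333 → 6 → g, 0.10303/0.0416667 → 2 → c; chars gc.
Extended square: 0.05344/0.00833333 → 6, 0.01970/0.00416667 → 4; chars 64.

FR02gc64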